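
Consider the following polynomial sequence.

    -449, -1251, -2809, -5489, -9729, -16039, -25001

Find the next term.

-802, -1558, -2680, -4240, -6310, -8962
-756, -1122, -1560, -2070, -2652
-366, -438, -510, -582
-72, -72, -72
Fourth differences constant at -72.
-582 − 72 = -654;  -2652 − 654 = -3306;  -8962 − 3306 = -12268;  -25001 − 12268 = -37269

-37269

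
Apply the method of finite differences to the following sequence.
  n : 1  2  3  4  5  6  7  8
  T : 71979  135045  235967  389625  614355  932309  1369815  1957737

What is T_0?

First differences: 63066  100922  153658  224730  317954  437506  587922
Second differences: 37856  52736  71072  93224  119552  150416
Third differences: 14880  18336  22152  26328  30864
Fourth differences: 3456  3816  4176  4536
Fifth differences: 360  360  360
The fifth differences are constant at 360.
Work back: 3456 − 360 = 3096;  14880 − 3096 = 11784;  37856 − 11784 = 26072;  63066 − 26072 = 36994;  71979 − 36994 = 34985

34985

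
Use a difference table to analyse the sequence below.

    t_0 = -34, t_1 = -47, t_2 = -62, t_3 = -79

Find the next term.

-98

Δ: -13, -15, -17
Δ²: -2, -2
The second differences are constant (-2).
-17 − 2 = -19;  -79 − 19 = -98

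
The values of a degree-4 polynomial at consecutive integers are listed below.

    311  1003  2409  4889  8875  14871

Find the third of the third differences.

504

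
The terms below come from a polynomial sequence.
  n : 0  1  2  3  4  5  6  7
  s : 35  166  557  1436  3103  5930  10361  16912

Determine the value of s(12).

104567

First differences: 131  391  879  1667  2827  4431  6551
Second differences: 260  488  788  1160  1604  2120
Third differences: 228  300  372  444  516
Fourth differences: 72  72  72  72
Constant fourth difference = 72, so extend:
516 + 72 = 588;  2120 + 588 = 2708;  6551 + 2708 = 9259;  16912 + 9259 = 26171
588 + 72 = 660;  2708 + 660 = 3368;  9259 + 3368 = 12627;  26171 + 12627 = 38798
660 + 72 = 732;  3368 + 732 = 4100;  12627 + 4100 = 16727;  38798 + 16727 = 55525
732 + 72 = 804;  4100 + 804 = 4904;  16727 + 4904 = 21631;  55525 + 21631 = 77156
804 + 72 = 876;  4904 + 876 = 5780;  21631 + 5780 = 27411;  77156 + 27411 = 104567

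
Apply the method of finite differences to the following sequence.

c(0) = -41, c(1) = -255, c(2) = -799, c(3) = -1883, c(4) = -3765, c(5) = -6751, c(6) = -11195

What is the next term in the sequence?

-17499

First differences: -214 , -544 , -1084 , -1882 , -2986 , -4444
Second differences: -330 , -540 , -798 , -1104 , -1458
Third differences: -210 , -258 , -306 , -354
Fourth differences: -48 , -48 , -48
The fourth differences are constant (-48).
-354 − 48 = -402;  -1458 − 402 = -1860;  -4444 − 1860 = -6304;  -11195 − 6304 = -17499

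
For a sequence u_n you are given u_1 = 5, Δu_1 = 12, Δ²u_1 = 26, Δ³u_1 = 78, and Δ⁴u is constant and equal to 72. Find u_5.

Build the table forward from the leading diagonal:
Fourth differences: 72, 72, 72, 72, 72
Third differences: 78, 150, 222, 294, 366
Second differences: 26, 104, 254, 476, 770
First differences: 12, 38, 142, 396, 872
u: 5, 17, 55, 197, 593

593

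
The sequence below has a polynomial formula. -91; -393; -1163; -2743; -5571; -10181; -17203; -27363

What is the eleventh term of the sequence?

-85371

D1: -302, -770, -1580, -2828, -4610, -7022, -10160
D2: -468, -810, -1248, -1782, -2412, -3138
D3: -342, -438, -534, -630, -726
D4: -96, -96, -96, -96
Constant fourth difference = -96, so extend:
-726 − 96 = -822;  -3138 − 822 = -3960;  -10160 − 3960 = -14120;  -27363 − 14120 = -41483
-822 − 96 = -918;  -3960 − 918 = -4878;  -14120 − 4878 = -18998;  -41483 − 18998 = -60481
-918 − 96 = -1014;  -4878 − 1014 = -5892;  -18998 − 5892 = -24890;  -60481 − 24890 = -85371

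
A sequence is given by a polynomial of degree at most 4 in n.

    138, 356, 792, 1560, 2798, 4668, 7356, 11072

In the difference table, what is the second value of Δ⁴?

D1: 218, 436, 768, 1238, 1870, 2688, 3716
D2: 218, 332, 470, 632, 818, 1028
D3: 114, 138, 162, 186, 210
D4: 24, 24, 24, 24

24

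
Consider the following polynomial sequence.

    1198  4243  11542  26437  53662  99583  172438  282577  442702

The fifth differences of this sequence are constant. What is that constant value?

240

First differences: 3045, 7299, 14895, 27225, 45921, 72855, 110139, 160125
Second differences: 4254, 7596, 12330, 18696, 26934, 37284, 49986
Third differences: 3342, 4734, 6366, 8238, 10350, 12702
Fourth differences: 1392, 1632, 1872, 2112, 2352
Fifth differences: 240, 240, 240, 240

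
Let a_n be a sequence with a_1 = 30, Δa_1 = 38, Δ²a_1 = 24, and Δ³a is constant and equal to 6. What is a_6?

Build the table forward from the leading diagonal:
D3: 6  6  6  6  6  6
D2: 24  30  36  42  48  54
D1: 38  62  92  128  170  218
a: 30  68  130  222  350  520

520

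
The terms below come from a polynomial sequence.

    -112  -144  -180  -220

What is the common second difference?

-4

D1: -32, -36, -40
D2: -4, -4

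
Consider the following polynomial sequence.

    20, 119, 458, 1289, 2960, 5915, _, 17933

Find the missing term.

10694

Using the first 6 terms:
First differences: 99  339  831  1671  2955
Second differences: 240  492  840  1284
Third differences: 252  348  444
Fourth differences: 96  96
Constant fourth difference = 96.
Extend forward: 444 + 96 = 540;  1284 + 540 = 1824;  2955 + 1824 = 4779;  5915 + 4779 = 10694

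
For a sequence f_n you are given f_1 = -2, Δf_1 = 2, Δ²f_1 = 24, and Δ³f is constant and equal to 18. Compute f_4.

94

Build the table forward from the leading diagonal:
D3: 18  18  18  18
D2: 24  42  60  78
D1: 2  26  68  128
f: -2  0  26  94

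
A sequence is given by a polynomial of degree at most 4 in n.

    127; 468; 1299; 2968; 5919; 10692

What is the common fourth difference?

D1: 341, 831, 1669, 2951, 4773
D2: 490, 838, 1282, 1822
D3: 348, 444, 540
D4: 96, 96

96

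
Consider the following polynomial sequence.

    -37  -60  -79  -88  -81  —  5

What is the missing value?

-52

Using the first 5 terms:
First differences: -23, -19, -9, 7
Second differences: 4, 10, 16
Third differences: 6, 6
Constant third difference = 6.
Extend forward: 16 + 6 = 22;  7 + 22 = 29;  -81 + 29 = -52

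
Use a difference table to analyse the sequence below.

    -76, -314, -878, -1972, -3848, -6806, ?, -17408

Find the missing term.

Using the first 6 terms:
First differences: -238, -564, -1094, -1876, -2958
Second differences: -326, -530, -782, -1082
Third differences: -204, -252, -300
Fourth differences: -48, -48
Constant fourth difference = -48.
Extend forward: -300 − 48 = -348;  -1082 − 348 = -1430;  -2958 − 1430 = -4388;  -6806 − 4388 = -11194

-11194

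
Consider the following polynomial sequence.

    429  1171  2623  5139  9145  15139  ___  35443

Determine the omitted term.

Using the first 6 terms:
D1: 742  1452  2516  4006  5994
D2: 710  1064  1490  1988
D3: 354  426  498
D4: 72  72
Constant fourth difference = 72.
Extend forward: 498 + 72 = 570;  1988 + 570 = 2558;  5994 + 2558 = 8552;  15139 + 8552 = 23691

23691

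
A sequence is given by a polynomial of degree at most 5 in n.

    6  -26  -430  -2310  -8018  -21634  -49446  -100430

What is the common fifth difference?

-480

D1: -32, -404, -1880, -5708, -13616, -27812, -50984
D2: -372, -1476, -3828, -7908, -14196, -23172
D3: -1104, -2352, -4080, -6288, -8976
D4: -1248, -1728, -2208, -2688
D5: -480, -480, -480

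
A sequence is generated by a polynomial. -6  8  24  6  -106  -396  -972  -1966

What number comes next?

-3534

First differences: 14, 16, -18, -112, -290, -576, -994
Second differences: 2, -34, -94, -178, -286, -418
Third differences: -36, -60, -84, -108, -132
Fourth differences: -24, -24, -24, -24
The fourth differences are constant (-24).
-132 − 24 = -156;  -418 − 156 = -574;  -994 − 574 = -1568;  -1966 − 1568 = -3534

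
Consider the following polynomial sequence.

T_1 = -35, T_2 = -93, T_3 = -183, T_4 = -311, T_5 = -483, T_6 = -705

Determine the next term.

D1: -58, -90, -128, -172, -222
D2: -32, -38, -44, -50
D3: -6, -6, -6
Constant third difference = -6, so extend:
-50 − 6 = -56;  -222 − 56 = -278;  -705 − 278 = -983

-983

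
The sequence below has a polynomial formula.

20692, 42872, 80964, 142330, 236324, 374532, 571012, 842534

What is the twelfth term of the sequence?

Δ: 22180 , 38092 , 61366 , 93994 , 138208 , 196480 , 271522
Δ²: 15912 , 23274 , 32628 , 44214 , 58272 , 75042
Δ³: 7362 , 9354 , 11586 , 14058 , 16770
Δ⁴: 1992 , 2232 , 2472 , 2712
Δ⁵: 240 , 240 , 240
The fifth differences are constant (240).
2712 + 240 = 2952;  16770 + 2952 = 19722;  75042 + 19722 = 94764;  271522 + 94764 = 366286;  842534 + 366286 = 1208820
2952 + 240 = 3192;  19722 + 3192 = 22914;  94764 + 22914 = 117678;  366286 + 117678 = 483964;  1208820 + 483964 = 1692784
3192 + 240 = 3432;  22914 + 3432 = 26346;  117678 + 26346 = 144024;  483964 + 144024 = 627988;  1692784 + 627988 = 2320772
3432 + 240 = 3672;  26346 + 3672 = 30018;  144024 + 30018 = 174042;  627988 + 174042 = 802030;  2320772 + 802030 = 3122802

3122802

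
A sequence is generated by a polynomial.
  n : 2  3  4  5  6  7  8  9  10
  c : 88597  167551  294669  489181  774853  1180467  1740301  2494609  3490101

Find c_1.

78954  127118  194512  285672  405614  559834  754308  995492
48164  67394  91160  119942  154220  194474  241184
19230  23766  28782  34278  40254  46710
4536  5016  5496  5976  6456
480  480  480  480
The fifth differences are constant at 480.
Work back: 4536 − 480 = 4056;  19230 − 4056 = 15174;  48164 − 15174 = 32990;  78954 − 32990 = 45964;  88597 − 45964 = 42633

42633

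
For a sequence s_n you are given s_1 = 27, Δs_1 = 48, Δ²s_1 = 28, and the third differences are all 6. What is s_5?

411

Build the table forward from the leading diagonal:
Δ³: 6, 6, 6, 6, 6
Δ²: 28, 34, 40, 46, 52
Δ: 48, 76, 110, 150, 196
s: 27, 75, 151, 261, 411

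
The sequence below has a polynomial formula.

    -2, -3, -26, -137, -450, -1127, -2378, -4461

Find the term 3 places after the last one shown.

-19002

First differences: -1 , -23 , -111 , -313 , -677 , -1251 , -2083
Second differences: -22 , -88 , -202 , -364 , -574 , -832
Third differences: -66 , -114 , -162 , -210 , -258
Fourth differences: -48 , -48 , -48 , -48
The fourth differences are constant (-48).
-258 − 48 = -306;  -832 − 306 = -1138;  -2083 − 1138 = -3221;  -4461 − 3221 = -7682
-306 − 48 = -354;  -1138 − 354 = -1492;  -3221 − 1492 = -4713;  -7682 − 4713 = -12395
-354 − 48 = -402;  -1492 − 402 = -1894;  -4713 − 1894 = -6607;  -12395 − 6607 = -19002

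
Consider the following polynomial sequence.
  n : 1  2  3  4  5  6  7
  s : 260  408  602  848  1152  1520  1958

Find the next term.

2472

D1: 148  194  246  304  368  438
D2: 46  52  58  64  70
D3: 6  6  6  6
Third differences constant at 6.
70 + 6 = 76;  438 + 76 = 514;  1958 + 514 = 2472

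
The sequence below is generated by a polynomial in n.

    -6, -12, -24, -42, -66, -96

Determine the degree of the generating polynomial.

2

First differences: -6, -12, -18, -24, -30
Second differences: -6, -6, -6, -6
The second differences are constant, so the polynomial has degree 2.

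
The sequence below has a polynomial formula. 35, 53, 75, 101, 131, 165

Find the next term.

203

First differences: 18  22  26  30  34
Second differences: 4  4  4  4
Constant second difference = 4, so extend:
34 + 4 = 38;  165 + 38 = 203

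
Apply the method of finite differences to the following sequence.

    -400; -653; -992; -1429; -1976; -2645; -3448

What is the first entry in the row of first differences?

Δ: -253, -339, -437, -547, -669, -803
Δ²: -86, -98, -110, -122, -134
Δ³: -12, -12, -12, -12

-253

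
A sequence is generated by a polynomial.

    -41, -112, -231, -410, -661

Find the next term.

-996

D1: -71 , -119 , -179 , -251
D2: -48 , -60 , -72
D3: -12 , -12
Third differences constant at -12.
-72 − 12 = -84;  -251 − 84 = -335;  -661 − 335 = -996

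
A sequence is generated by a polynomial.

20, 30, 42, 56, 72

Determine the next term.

90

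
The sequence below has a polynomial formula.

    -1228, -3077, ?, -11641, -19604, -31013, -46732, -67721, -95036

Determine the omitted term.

-6356

Using the last 6 terms:
First differences: -7963  -11409  -15719  -20989  -27315
Second differences: -3446  -4310  -5270  -6326
Third differences: -864  -960  -1056
Fourth differences: -96  -96
Constant fourth difference = -96.
Extend backward: -864 + 96 = -768;  -3446 + 768 = -2678;  -7963 + 2678 = -5285;  -11641 + 5285 = -6356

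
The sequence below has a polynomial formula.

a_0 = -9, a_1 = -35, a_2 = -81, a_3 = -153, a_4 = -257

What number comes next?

-399

D1: -26  -46  -72  -104
D2: -20  -26  -32
D3: -6  -6
The third differences are constant (-6).
-32 − 6 = -38;  -104 − 38 = -142;  -257 − 142 = -399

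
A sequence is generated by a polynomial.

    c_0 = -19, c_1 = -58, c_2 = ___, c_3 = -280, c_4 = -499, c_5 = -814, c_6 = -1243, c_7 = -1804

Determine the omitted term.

-139

Using the last 5 terms:
D1: -219, -315, -429, -561
D2: -96, -114, -132
D3: -18, -18
Constant third difference = -18.
Extend backward: -96 + 18 = -78;  -219 + 78 = -141;  -280 + 141 = -139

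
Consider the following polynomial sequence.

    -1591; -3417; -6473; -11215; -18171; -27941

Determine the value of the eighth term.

Δ: -1826 , -3056 , -4742 , -6956 , -9770
Δ²: -1230 , -1686 , -2214 , -2814
Δ³: -456 , -528 , -600
Δ⁴: -72 , -72
The fourth differences are constant (-72).
-600 − 72 = -672;  -2814 − 672 = -3486;  -9770 − 3486 = -13256;  -27941 − 13256 = -41197
-672 − 72 = -744;  -3486 − 744 = -4230;  -13256 − 4230 = -17486;  -41197 − 17486 = -58683

-58683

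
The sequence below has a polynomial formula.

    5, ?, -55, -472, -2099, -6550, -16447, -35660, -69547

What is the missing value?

Using the last 7 terms:
D1: -417, -1627, -4451, -9897, -19213, -33887
D2: -1210, -2824, -5446, -9316, -14674
D3: -1614, -2622, -3870, -5358
D4: -1008, -1248, -1488
D5: -240, -240
Constant fifth difference = -240.
Extend backward: -1008 + 240 = -768;  -1614 + 768 = -846;  -1210 + 846 = -364;  -417 + 364 = -53;  -55 + 53 = -2

-2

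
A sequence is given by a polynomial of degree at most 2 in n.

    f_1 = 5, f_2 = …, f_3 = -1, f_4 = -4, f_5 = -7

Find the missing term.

Using the last 3 terms:
-3  -3
Constant first difference = -3.
Extend backward: -1 + 3 = 2

2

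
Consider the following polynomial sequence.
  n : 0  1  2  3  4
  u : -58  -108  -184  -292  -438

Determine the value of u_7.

-1164

First differences: -50 , -76 , -108 , -146
Second differences: -26 , -32 , -38
Third differences: -6 , -6
The third differences are constant (-6).
-38 − 6 = -44;  -146 − 44 = -190;  -438 − 190 = -628
-44 − 6 = -50;  -190 − 50 = -240;  -628 − 240 = -868
-50 − 6 = -56;  -240 − 56 = -296;  -868 − 296 = -1164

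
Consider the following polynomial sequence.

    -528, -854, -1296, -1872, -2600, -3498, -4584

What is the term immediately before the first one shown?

First differences: -326, -442, -576, -728, -898, -1086
Second differences: -116, -134, -152, -170, -188
Third differences: -18, -18, -18, -18
The third differences are constant at -18.
Work back: -116 + 18 = -98;  -326 + 98 = -228;  -528 + 228 = -300

-300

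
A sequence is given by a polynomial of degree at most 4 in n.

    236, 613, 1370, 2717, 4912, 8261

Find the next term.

13118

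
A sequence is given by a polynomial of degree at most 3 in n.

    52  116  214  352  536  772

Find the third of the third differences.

6

Δ: 64, 98, 138, 184, 236
Δ²: 34, 40, 46, 52
Δ³: 6, 6, 6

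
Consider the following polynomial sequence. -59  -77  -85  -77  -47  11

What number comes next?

103

-18, -8, 8, 30, 58
10, 16, 22, 28
6, 6, 6
The third differences are constant (6).
28 + 6 = 34;  58 + 34 = 92;  11 + 92 = 103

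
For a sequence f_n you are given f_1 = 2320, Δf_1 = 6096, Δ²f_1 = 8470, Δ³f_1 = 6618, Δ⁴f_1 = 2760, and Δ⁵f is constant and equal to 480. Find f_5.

106756

Build the table forward from the leading diagonal:
Fifth differences: 480, 480, 480, 480, 480
Fourth differences: 2760, 3240, 3720, 4200, 4680
Third differences: 6618, 9378, 12618, 16338, 20538
Second differences: 8470, 15088, 24466, 37084, 53422
First differences: 6096, 14566, 29654, 54120, 91204
f: 2320, 8416, 22982, 52636, 106756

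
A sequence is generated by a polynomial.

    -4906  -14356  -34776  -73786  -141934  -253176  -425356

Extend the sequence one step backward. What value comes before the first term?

-1254

D1: -9450, -20420, -39010, -68148, -111242, -172180
D2: -10970, -18590, -29138, -43094, -60938
D3: -7620, -10548, -13956, -17844
D4: -2928, -3408, -3888
D5: -480, -480
The fifth differences are constant at -480.
Work back: -2928 + 480 = -2448;  -7620 + 2448 = -5172;  -10970 + 5172 = -5798;  -9450 + 5798 = -3652;  -4906 + 3652 = -1254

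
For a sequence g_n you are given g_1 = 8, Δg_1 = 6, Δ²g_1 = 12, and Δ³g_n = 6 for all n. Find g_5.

128

Build the table forward from the leading diagonal:
Third differences: 6  6  6  6  6
Second differences: 12  18  24  30  36
First differences: 6  18  36  60  90
g: 8  14  32  68  128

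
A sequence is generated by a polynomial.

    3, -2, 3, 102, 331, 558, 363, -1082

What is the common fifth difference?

Δ: -5, 5, 99, 229, 227, -195, -1445
Δ²: 10, 94, 130, -2, -422, -1250
Δ³: 84, 36, -132, -420, -828
Δ⁴: -48, -168, -288, -408
Δ⁵: -120, -120, -120

-120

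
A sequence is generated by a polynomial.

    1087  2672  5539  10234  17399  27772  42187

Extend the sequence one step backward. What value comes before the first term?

334

D1: 1585, 2867, 4695, 7165, 10373, 14415
D2: 1282, 1828, 2470, 3208, 4042
D3: 546, 642, 738, 834
D4: 96, 96, 96
The fourth differences are constant at 96.
Work back: 546 − 96 = 450;  1282 − 450 = 832;  1585 − 832 = 753;  1087 − 753 = 334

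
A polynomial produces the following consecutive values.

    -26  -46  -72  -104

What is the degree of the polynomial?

D1: -20, -26, -32
D2: -6, -6
The second differences are constant, so the polynomial has degree 2.

2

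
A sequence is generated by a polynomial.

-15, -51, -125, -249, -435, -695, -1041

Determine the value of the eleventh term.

-3525

Δ: -36 , -74 , -124 , -186 , -260 , -346
Δ²: -38 , -50 , -62 , -74 , -86
Δ³: -12 , -12 , -12 , -12
The third differences are constant (-12).
-86 − 12 = -98;  -346 − 98 = -444;  -1041 − 444 = -1485
-98 − 12 = -110;  -444 − 110 = -554;  -1485 − 554 = -2039
-110 − 12 = -122;  -554 − 122 = -676;  -2039 − 676 = -2715
-122 − 12 = -134;  -676 − 134 = -810;  -2715 − 810 = -3525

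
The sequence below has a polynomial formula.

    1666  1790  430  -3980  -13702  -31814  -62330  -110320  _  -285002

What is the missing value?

Using the first 8 terms:
D1: 124  -1360  -4410  -9722  -18112  -30516  -47990
D2: -1484  -3050  -5312  -8390  -12404  -17474
D3: -1566  -2262  -3078  -4014  -5070
D4: -696  -816  -936  -1056
D5: -120  -120  -120
Constant fifth difference = -120.
Extend forward: -1056 − 120 = -1176;  -5070 − 1176 = -6246;  -17474 − 6246 = -23720;  -47990 − 23720 = -71710;  -110320 − 71710 = -182030

-182030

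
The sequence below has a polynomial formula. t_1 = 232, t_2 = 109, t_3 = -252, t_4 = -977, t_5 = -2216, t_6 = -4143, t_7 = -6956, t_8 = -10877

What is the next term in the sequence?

-16152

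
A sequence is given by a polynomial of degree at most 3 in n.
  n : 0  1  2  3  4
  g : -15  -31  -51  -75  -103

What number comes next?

-135

First differences: -16, -20, -24, -28
Second differences: -4, -4, -4
Constant second difference = -4, so extend:
-28 − 4 = -32;  -103 − 32 = -135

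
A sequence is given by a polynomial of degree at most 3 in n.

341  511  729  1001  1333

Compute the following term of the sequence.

First differences: 170  218  272  332
Second differences: 48  54  60
Third differences: 6  6
Third differences constant at 6.
60 + 6 = 66;  332 + 66 = 398;  1333 + 398 = 1731

1731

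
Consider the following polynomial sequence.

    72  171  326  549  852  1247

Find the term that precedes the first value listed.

17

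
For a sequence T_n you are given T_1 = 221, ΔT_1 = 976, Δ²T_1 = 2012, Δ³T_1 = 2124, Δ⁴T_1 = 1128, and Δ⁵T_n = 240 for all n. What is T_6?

52341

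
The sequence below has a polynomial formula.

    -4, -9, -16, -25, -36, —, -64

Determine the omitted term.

-49

Using the first 5 terms:
First differences: -5  -7  -9  -11
Second differences: -2  -2  -2
Constant second difference = -2.
Extend forward: -11 − 2 = -13;  -36 − 13 = -49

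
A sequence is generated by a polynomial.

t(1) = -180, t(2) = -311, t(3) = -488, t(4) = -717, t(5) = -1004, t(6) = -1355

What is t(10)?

-3519

First differences: -131, -177, -229, -287, -351
Second differences: -46, -52, -58, -64
Third differences: -6, -6, -6
Third differences constant at -6.
-64 − 6 = -70;  -351 − 70 = -421;  -1355 − 421 = -1776
-70 − 6 = -76;  -421 − 76 = -497;  -1776 − 497 = -2273
-76 − 6 = -82;  -497 − 82 = -579;  -2273 − 579 = -2852
-82 − 6 = -88;  -579 − 88 = -667;  -2852 − 667 = -3519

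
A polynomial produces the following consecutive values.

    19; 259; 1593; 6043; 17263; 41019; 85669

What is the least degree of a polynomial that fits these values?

5

240, 1334, 4450, 11220, 23756, 44650
1094, 3116, 6770, 12536, 20894
2022, 3654, 5766, 8358
1632, 2112, 2592
480, 480
The fifth differences are constant, so the polynomial has degree 5.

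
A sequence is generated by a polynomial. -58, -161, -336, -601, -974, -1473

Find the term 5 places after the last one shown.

-6488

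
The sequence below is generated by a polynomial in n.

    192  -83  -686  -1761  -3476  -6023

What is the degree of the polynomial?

First differences: -275, -603, -1075, -1715, -2547
Second differences: -328, -472, -640, -832
Third differences: -144, -168, -192
Fourth differences: -24, -24
The fourth differences are constant, so the polynomial has degree 4.

4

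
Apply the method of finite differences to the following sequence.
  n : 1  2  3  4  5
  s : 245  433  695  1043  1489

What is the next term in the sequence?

2045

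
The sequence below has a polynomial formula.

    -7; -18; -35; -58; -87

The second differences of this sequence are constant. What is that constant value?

-6

First differences: -11, -17, -23, -29
Second differences: -6, -6, -6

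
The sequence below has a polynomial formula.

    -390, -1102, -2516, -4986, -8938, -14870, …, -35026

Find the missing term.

-23352

Using the first 6 terms:
-712  -1414  -2470  -3952  -5932
-702  -1056  -1482  -1980
-354  -426  -498
-72  -72
Constant fourth difference = -72.
Extend forward: -498 − 72 = -570;  -1980 − 570 = -2550;  -5932 − 2550 = -8482;  -14870 − 8482 = -23352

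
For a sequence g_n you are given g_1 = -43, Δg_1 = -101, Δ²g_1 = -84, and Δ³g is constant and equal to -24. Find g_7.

-2389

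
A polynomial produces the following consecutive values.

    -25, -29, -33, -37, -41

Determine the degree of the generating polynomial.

1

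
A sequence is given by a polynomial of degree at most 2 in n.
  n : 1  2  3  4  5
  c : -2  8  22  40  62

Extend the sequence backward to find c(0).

Δ: 10, 14, 18, 22
Δ²: 4, 4, 4
The second differences are constant at 4.
Work back: 10 − 4 = 6;  -2 − 6 = -8

-8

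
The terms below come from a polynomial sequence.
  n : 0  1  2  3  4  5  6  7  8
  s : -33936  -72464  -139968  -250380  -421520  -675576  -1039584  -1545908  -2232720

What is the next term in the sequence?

-3144480

Δ: -38528, -67504, -110412, -171140, -254056, -364008, -506324, -686812
Δ²: -28976, -42908, -60728, -82916, -109952, -142316, -180488
Δ³: -13932, -17820, -22188, -27036, -32364, -38172
Δ⁴: -3888, -4368, -4848, -5328, -5808
Δ⁵: -480, -480, -480, -480
Fifth differences constant at -480.
-5808 − 480 = -6288;  -38172 − 6288 = -44460;  -180488 − 44460 = -224948;  -686812 − 224948 = -911760;  -2232720 − 911760 = -3144480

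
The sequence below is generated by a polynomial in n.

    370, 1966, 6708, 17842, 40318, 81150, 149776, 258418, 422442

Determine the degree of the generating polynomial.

First differences: 1596, 4742, 11134, 22476, 40832, 68626, 108642, 164024
Second differences: 3146, 6392, 11342, 18356, 27794, 40016, 55382
Third differences: 3246, 4950, 7014, 9438, 12222, 15366
Fourth differences: 1704, 2064, 2424, 2784, 3144
Fifth differences: 360, 360, 360, 360
The fifth differences are constant, so the polynomial has degree 5.

5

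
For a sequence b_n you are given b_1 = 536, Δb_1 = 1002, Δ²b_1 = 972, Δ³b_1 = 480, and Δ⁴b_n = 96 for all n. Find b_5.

Build the table forward from the leading diagonal:
D4: 96, 96, 96, 96, 96
D3: 480, 576, 672, 768, 864
D2: 972, 1452, 2028, 2700, 3468
D1: 1002, 1974, 3426, 5454, 8154
b: 536, 1538, 3512, 6938, 12392

12392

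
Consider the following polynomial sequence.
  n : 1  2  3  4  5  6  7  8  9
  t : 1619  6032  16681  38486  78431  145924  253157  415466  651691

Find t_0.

226

Δ: 4413, 10649, 21805, 39945, 67493, 107233, 162309, 236225
Δ²: 6236, 11156, 18140, 27548, 39740, 55076, 73916
Δ³: 4920, 6984, 9408, 12192, 15336, 18840
Δ⁴: 2064, 2424, 2784, 3144, 3504
Δ⁵: 360, 360, 360, 360
The fifth differences are constant at 360.
Work back: 2064 − 360 = 1704;  4920 − 1704 = 3216;  6236 − 3216 = 3020;  4413 − 3020 = 1393;  1619 − 1393 = 226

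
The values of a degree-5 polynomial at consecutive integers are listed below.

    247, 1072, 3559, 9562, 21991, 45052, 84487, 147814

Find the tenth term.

386536

First differences: 825  2487  6003  12429  23061  39435  63327
Second differences: 1662  3516  6426  10632  16374  23892
Third differences: 1854  2910  4206  5742  7518
Fourth differences: 1056  1296  1536  1776
Fifth differences: 240  240  240
Constant fifth difference = 240, so extend:
1776 + 240 = 2016;  7518 + 2016 = 9534;  23892 + 9534 = 33426;  63327 + 33426 = 96753;  147814 + 96753 = 244567
2016 + 240 = 2256;  9534 + 2256 = 11790;  33426 + 11790 = 45216;  96753 + 45216 = 141969;  244567 + 141969 = 386536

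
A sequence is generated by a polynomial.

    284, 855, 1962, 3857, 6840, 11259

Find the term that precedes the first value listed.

45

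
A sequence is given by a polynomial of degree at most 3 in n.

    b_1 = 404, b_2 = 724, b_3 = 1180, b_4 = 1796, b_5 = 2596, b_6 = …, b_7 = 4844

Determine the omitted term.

3604

Using the first 5 terms:
D1: 320  456  616  800
D2: 136  160  184
D3: 24  24
Constant third difference = 24.
Extend forward: 184 + 24 = 208;  800 + 208 = 1008;  2596 + 1008 = 3604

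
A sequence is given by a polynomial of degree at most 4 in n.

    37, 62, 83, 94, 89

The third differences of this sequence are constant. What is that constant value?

-6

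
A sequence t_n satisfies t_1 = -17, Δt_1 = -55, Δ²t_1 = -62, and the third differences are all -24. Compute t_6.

Build the table forward from the leading diagonal:
Δ³: -24, -24, -24, -24, -24, -24
Δ²: -62, -86, -110, -134, -158, -182
Δ: -55, -117, -203, -313, -447, -605
t: -17, -72, -189, -392, -705, -1152

-1152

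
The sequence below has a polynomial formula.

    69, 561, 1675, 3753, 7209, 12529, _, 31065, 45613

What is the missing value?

20271

Using the first 6 terms:
D1: 492, 1114, 2078, 3456, 5320
D2: 622, 964, 1378, 1864
D3: 342, 414, 486
D4: 72, 72
Constant fourth difference = 72.
Extend forward: 486 + 72 = 558;  1864 + 558 = 2422;  5320 + 2422 = 7742;  12529 + 7742 = 20271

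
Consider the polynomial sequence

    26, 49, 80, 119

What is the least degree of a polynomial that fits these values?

2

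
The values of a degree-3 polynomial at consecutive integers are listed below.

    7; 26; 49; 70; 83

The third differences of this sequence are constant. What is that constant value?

-6

First differences: 19, 23, 21, 13
Second differences: 4, -2, -8
Third differences: -6, -6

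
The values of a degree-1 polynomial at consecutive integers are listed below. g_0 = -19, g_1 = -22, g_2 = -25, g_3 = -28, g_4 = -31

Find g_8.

-43

D1: -3, -3, -3, -3
The first differences are constant (-3).
-31 − 3 = -34
-34 − 3 = -37
-37 − 3 = -40
-40 − 3 = -43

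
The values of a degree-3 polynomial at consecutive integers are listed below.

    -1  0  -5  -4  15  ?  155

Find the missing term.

Using the first 5 terms:
D1: 1  -5  1  19
D2: -6  6  18
D3: 12  12
Constant third difference = 12.
Extend forward: 18 + 12 = 30;  19 + 30 = 49;  15 + 49 = 64

64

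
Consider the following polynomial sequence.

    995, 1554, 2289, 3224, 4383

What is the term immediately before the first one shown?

Δ: 559  735  935  1159
Δ²: 176  200  224
Δ³: 24  24
The third differences are constant at 24.
Work back: 176 − 24 = 152;  559 − 152 = 407;  995 − 407 = 588

588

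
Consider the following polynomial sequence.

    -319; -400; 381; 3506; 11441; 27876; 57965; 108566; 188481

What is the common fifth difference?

First differences: -81, 781, 3125, 7935, 16435, 30089, 50601, 79915
Second differences: 862, 2344, 4810, 8500, 13654, 20512, 29314
Third differences: 1482, 2466, 3690, 5154, 6858, 8802
Fourth differences: 984, 1224, 1464, 1704, 1944
Fifth differences: 240, 240, 240, 240

240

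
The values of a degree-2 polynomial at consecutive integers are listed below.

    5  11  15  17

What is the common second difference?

Δ: 6, 4, 2
Δ²: -2, -2

-2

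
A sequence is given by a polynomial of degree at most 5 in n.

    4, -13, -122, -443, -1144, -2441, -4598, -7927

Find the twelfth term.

-40883

First differences: -17 , -109 , -321 , -701 , -1297 , -2157 , -3329
Second differences: -92 , -212 , -380 , -596 , -860 , -1172
Third differences: -120 , -168 , -216 , -264 , -312
Fourth differences: -48 , -48 , -48 , -48
The fourth differences are constant (-48).
-312 − 48 = -360;  -1172 − 360 = -1532;  -3329 − 1532 = -4861;  -7927 − 4861 = -12788
-360 − 48 = -408;  -1532 − 408 = -1940;  -4861 − 1940 = -6801;  -12788 − 6801 = -19589
-408 − 48 = -456;  -1940 − 456 = -2396;  -6801 − 2396 = -9197;  -19589 − 9197 = -28786
-456 − 48 = -504;  -2396 − 504 = -2900;  -9197 − 2900 = -12097;  -28786 − 12097 = -40883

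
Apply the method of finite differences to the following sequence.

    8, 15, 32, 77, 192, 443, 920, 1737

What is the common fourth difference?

First differences: 7, 17, 45, 115, 251, 477, 817
Second differences: 10, 28, 70, 136, 226, 340
Third differences: 18, 42, 66, 90, 114
Fourth differences: 24, 24, 24, 24

24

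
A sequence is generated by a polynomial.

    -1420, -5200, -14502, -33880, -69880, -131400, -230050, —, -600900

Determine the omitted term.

Using the first 7 terms:
D1: -3780  -9302  -19378  -36000  -61520  -98650
D2: -5522  -10076  -16622  -25520  -37130
D3: -4554  -6546  -8898  -11610
D4: -1992  -2352  -2712
D5: -360  -360
Constant fifth difference = -360.
Extend forward: -2712 − 360 = -3072;  -11610 − 3072 = -14682;  -37130 − 14682 = -51812;  -98650 − 51812 = -150462;  -230050 − 150462 = -380512

-380512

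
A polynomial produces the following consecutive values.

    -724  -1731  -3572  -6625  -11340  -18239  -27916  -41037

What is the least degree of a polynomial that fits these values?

D1: -1007, -1841, -3053, -4715, -6899, -9677, -13121
D2: -834, -1212, -1662, -2184, -2778, -3444
D3: -378, -450, -522, -594, -666
D4: -72, -72, -72, -72
The fourth differences are constant, so the polynomial has degree 4.

4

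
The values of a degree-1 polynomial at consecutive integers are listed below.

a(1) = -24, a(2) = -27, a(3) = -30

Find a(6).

-39

First differences: -3  -3
First differences constant at -3.
-30 − 3 = -33
-33 − 3 = -36
-36 − 3 = -39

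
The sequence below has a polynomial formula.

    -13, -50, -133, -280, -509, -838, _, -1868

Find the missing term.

-1285

Using the first 6 terms:
First differences: -37, -83, -147, -229, -329
Second differences: -46, -64, -82, -100
Third differences: -18, -18, -18
Constant third difference = -18.
Extend forward: -100 − 18 = -118;  -329 − 118 = -447;  -838 − 447 = -1285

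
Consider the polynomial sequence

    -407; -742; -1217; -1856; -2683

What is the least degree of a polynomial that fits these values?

Δ: -335, -475, -639, -827
Δ²: -140, -164, -188
Δ³: -24, -24
The third differences are constant, so the polynomial has degree 3.

3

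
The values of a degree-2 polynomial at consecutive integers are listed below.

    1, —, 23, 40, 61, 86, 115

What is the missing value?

10

Using the last 5 terms:
17, 21, 25, 29
4, 4, 4
Constant second difference = 4.
Extend backward: 17 − 4 = 13;  23 − 13 = 10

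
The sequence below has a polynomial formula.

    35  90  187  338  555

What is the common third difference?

D1: 55, 97, 151, 217
D2: 42, 54, 66
D3: 12, 12

12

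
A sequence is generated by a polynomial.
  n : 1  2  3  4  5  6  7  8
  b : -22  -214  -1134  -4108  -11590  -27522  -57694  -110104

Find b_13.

First differences: -192, -920, -2974, -7482, -15932, -30172, -52410
Second differences: -728, -2054, -4508, -8450, -14240, -22238
Third differences: -1326, -2454, -3942, -5790, -7998
Fourth differences: -1128, -1488, -1848, -2208
Fifth differences: -360, -360, -360
Fifth differences constant at -360.
-2208 − 360 = -2568;  -7998 − 2568 = -10566;  -22238 − 10566 = -32804;  -52410 − 32804 = -85214;  -110104 − 85214 = -195318
-2568 − 360 = -2928;  -10566 − 2928 = -13494;  -32804 − 13494 = -46298;  -85214 − 46298 = -131512;  -195318 − 131512 = -326830
-2928 − 360 = -3288;  -13494 − 3288 = -16782;  -46298 − 16782 = -63080;  -131512 − 63080 = -194592;  -326830 − 194592 = -521422
-3288 − 360 = -3648;  -16782 − 3648 = -20430;  -63080 − 20430 = -83510;  -194592 − 83510 = -278102;  -521422 − 278102 = -799524
-3648 − 360 = -4008;  -20430 − 4008 = -24438;  -83510 − 24438 = -107948;  -278102 − 107948 = -386050;  -799524 − 386050 = -1185574

-1185574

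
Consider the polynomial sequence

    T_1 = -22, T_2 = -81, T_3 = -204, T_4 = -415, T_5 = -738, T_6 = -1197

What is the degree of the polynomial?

3

First differences: -59, -123, -211, -323, -459
Second differences: -64, -88, -112, -136
Third differences: -24, -24, -24
The third differences are constant, so the polynomial has degree 3.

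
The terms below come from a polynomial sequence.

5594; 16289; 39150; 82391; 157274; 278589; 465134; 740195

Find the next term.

1132026

First differences: 10695, 22861, 43241, 74883, 121315, 186545, 275061
Second differences: 12166, 20380, 31642, 46432, 65230, 88516
Third differences: 8214, 11262, 14790, 18798, 23286
Fourth differences: 3048, 3528, 4008, 4488
Fifth differences: 480, 480, 480
Fifth differences constant at 480.
4488 + 480 = 4968;  23286 + 4968 = 28254;  88516 + 28254 = 116770;  275061 + 116770 = 391831;  740195 + 391831 = 1132026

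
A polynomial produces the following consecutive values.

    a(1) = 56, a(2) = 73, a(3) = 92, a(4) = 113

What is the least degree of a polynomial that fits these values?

17, 19, 21
2, 2
The second differences are constant, so the polynomial has degree 2.

2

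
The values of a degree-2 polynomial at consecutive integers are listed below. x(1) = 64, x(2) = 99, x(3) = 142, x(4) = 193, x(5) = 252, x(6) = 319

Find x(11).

774

35, 43, 51, 59, 67
8, 8, 8, 8
Second differences constant at 8.
67 + 8 = 75;  319 + 75 = 394
75 + 8 = 83;  394 + 83 = 477
83 + 8 = 91;  477 + 91 = 568
91 + 8 = 99;  568 + 99 = 667
99 + 8 = 107;  667 + 107 = 774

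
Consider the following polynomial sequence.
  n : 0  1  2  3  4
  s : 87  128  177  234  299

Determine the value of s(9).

744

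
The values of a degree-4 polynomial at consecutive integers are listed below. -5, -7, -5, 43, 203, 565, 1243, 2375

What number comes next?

Δ: -2, 2, 48, 160, 362, 678, 1132
Δ²: 4, 46, 112, 202, 316, 454
Δ³: 42, 66, 90, 114, 138
Δ⁴: 24, 24, 24, 24
The fourth differences are constant (24).
138 + 24 = 162;  454 + 162 = 616;  1132 + 616 = 1748;  2375 + 1748 = 4123

4123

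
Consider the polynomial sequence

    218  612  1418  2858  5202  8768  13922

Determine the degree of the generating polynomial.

4

Δ: 394, 806, 1440, 2344, 3566, 5154
Δ²: 412, 634, 904, 1222, 1588
Δ³: 222, 270, 318, 366
Δ⁴: 48, 48, 48
The fourth differences are constant, so the polynomial has degree 4.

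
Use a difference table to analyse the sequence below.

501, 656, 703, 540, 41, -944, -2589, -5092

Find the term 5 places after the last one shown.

-39087

D1: 155, 47, -163, -499, -985, -1645, -2503
D2: -108, -210, -336, -486, -660, -858
D3: -102, -126, -150, -174, -198
D4: -24, -24, -24, -24
Constant fourth difference = -24, so extend:
-198 − 24 = -222;  -858 − 222 = -1080;  -2503 − 1080 = -3583;  -5092 − 3583 = -8675
-222 − 24 = -246;  -1080 − 246 = -1326;  -3583 − 1326 = -4909;  -8675 − 4909 = -13584
-246 − 24 = -270;  -1326 − 270 = -1596;  -4909 − 1596 = -6505;  -13584 − 6505 = -20089
-270 − 24 = -294;  -1596 − 294 = -1890;  -6505 − 1890 = -8395;  -20089 − 8395 = -28484
-294 − 24 = -318;  -1890 − 318 = -2208;  -8395 − 2208 = -10603;  -28484 − 10603 = -39087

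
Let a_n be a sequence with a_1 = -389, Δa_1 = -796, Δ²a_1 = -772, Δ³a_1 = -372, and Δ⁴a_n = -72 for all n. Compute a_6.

-16169

Build the table forward from the leading diagonal:
Fourth differences: -72  -72  -72  -72  -72  -72
Third differences: -372  -444  -516  -588  -660  -732
Second differences: -772  -1144  -1588  -2104  -2692  -3352
First differences: -796  -1568  -2712  -4300  -6404  -9096
a: -389  -1185  -2753  -5465  -9765  -16169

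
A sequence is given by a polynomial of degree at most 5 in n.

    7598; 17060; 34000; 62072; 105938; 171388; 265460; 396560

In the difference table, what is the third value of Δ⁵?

120

First differences: 9462, 16940, 28072, 43866, 65450, 94072, 131100
Second differences: 7478, 11132, 15794, 21584, 28622, 37028
Third differences: 3654, 4662, 5790, 7038, 8406
Fourth differences: 1008, 1128, 1248, 1368
Fifth differences: 120, 120, 120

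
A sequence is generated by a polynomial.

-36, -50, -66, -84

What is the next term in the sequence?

First differences: -14  -16  -18
Second differences: -2  -2
The second differences are constant (-2).
-18 − 2 = -20;  -84 − 20 = -104

-104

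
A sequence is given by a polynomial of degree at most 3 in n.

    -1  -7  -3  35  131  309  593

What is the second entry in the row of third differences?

First differences: -6, 4, 38, 96, 178, 284
Second differences: 10, 34, 58, 82, 106
Third differences: 24, 24, 24, 24

24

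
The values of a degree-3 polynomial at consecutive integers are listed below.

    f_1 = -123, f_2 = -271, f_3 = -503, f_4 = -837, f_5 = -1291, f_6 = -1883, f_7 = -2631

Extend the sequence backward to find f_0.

-41

Δ: -148  -232  -334  -454  -592  -748
Δ²: -84  -102  -120  -138  -156
Δ³: -18  -18  -18  -18
The third differences are constant at -18.
Work back: -84 + 18 = -66;  -148 + 66 = -82;  -123 + 82 = -41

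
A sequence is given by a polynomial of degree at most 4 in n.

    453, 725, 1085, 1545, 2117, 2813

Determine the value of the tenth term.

7077

272, 360, 460, 572, 696
88, 100, 112, 124
12, 12, 12
The third differences are constant (12).
124 + 12 = 136;  696 + 136 = 832;  2813 + 832 = 3645
136 + 12 = 148;  832 + 148 = 980;  3645 + 980 = 4625
148 + 12 = 160;  980 + 160 = 1140;  4625 + 1140 = 5765
160 + 12 = 172;  1140 + 172 = 1312;  5765 + 1312 = 7077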